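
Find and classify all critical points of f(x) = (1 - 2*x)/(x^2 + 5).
f'(x) = 2*(x^2 - x - 5)/(x^4 + 10*x^2 + 25)

Solve f'(x) = 0:
  f'(x) = 2*(x^2 - x - 5)/(x^2 + 5)^2; the denominator is positive wherever f is defined, so f'(x) = 0 ⇔ 2*x^2 - 2*x - 10 = 0.
  Factor: 2*x^2 - 2*x - 10 = 2*(x^2 - x - 5); x^2 - x - 5 = 0 has no rational roots; quadratic formula: x = (1 ± √21)/2.
  ⇒ x = 1/2 - sqrt(21)/2 ≈ -1.7913, 1/2 + sqrt(21)/2 ≈ 2.7913

f''(x) = 2*(4*x^2*(1 - 2*x) + (6*x - 1)*(x^2 + 5))/(x^2 + 5)^3
Second-derivative test at each critical point:
  f''(-1.7913) = -0.1360 < 0 → local maximum
  f''(2.7913) = 0.0560 > 0 → local minimum

Critical points: x = 1/2 - sqrt(21)/2 ≈ -1.7913 (local maximum); x = 1/2 + sqrt(21)/2 ≈ 2.7913 (local minimum)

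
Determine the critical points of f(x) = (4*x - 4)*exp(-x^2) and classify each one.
f'(x) = 4*(-2*x*(x - 1) + 1)*exp(-x^2)

Solve f'(x) = 0:
  f'(x) = (-8*x^2 + 8*x + 4)·exp(-x^2) and exp(-x^2) > 0 for every x, so f'(x) = 0 ⇔ -8*x^2 + 8*x + 4 = 0.
  Factor: -8*x^2 + 8*x + 4 = -4*(2*x^2 - 2*x - 1); 2*x^2 - 2*x - 1 = 0 has no rational roots; quadratic formula: x = (2 ± √12)/4.
  ⇒ x = 1/2 - sqrt(3)/2 ≈ -0.3660, 1/2 + sqrt(3)/2 ≈ 1.3660

f''(x) = 8*(2*x^2*(x - 1) - 3*x + 1)*exp(-x^2)
Second-derivative test at each critical point:
  f''(-0.3660) = 12.1190 > 0 → local minimum
  f''(1.3660) = -2.1441 < 0 → local maximum

Critical points: x = 1/2 - sqrt(3)/2 ≈ -0.3660 (local minimum); x = 1/2 + sqrt(3)/2 ≈ 1.3660 (local maximum)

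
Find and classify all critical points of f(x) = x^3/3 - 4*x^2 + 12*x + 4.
f'(x) = x^2 - 8*x + 12

Solve f'(x) = 0:
  Factor: x^2 - 8*x + 12 = (x - 6)*(x - 2) = 0.
  ⇒ x = 2, 6

f''(x) = 2*x - 8
Second-derivative test at each critical point:
  f''(2) = -4 < 0 → local maximum
  f''(6) = 4 > 0 → local minimum

Critical points: x = 2 (local maximum); x = 6 (local minimum)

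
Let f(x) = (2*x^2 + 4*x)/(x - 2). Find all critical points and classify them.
f'(x) = 2*(x^2 - 4*x - 4)/(x^2 - 4*x + 4)

Solve f'(x) = 0:
  f'(x) = 2*(x^2 - 4*x - 4)/(x - 2)^2; the denominator is positive wherever f is defined, so f'(x) = 0 ⇔ 2*x^2 - 8*x - 8 = 0.
  Factor: 2*x^2 - 8*x - 8 = 2*(x^2 - 4*x - 4); x^2 - 4*x - 4 = 0 has no rational roots; quadratic formula: x = (4 ± √32)/2.
  ⇒ x = 2 - 2*sqrt(2) ≈ -0.8284, 2 + 2*sqrt(2) ≈ 4.8284

f''(x) = 32/(x^3 - 6*x^2 + 12*x - 8)
Second-derivative test at each critical point:
  f''(-0.8284) = -1.4142 < 0 → local maximum
  f''(4.8284) = 1.4142 > 0 → local minimum

Critical points: x = 2 - 2*sqrt(2) ≈ -0.8284 (local maximum); x = 2 + 2*sqrt(2) ≈ 4.8284 (local minimum)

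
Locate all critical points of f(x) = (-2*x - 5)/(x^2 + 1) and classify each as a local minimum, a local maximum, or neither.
f'(x) = 2*(x^2 + 5*x - 1)/(x^4 + 2*x^2 + 1)

Solve f'(x) = 0:
  f'(x) = 2*(x^2 + 5*x - 1)/(x^2 + 1)^2; the denominator is positive wherever f is defined, so f'(x) = 0 ⇔ 2*x^2 + 10*x - 2 = 0.
  Factor: 2*x^2 + 10*x - 2 = 2*(x^2 + 5*x - 1); x^2 + 5*x - 1 = 0 has no rational roots; quadratic formula: x = (-5 ± √29)/2.
  ⇒ x = -sqrt(29)/2 - 5/2 ≈ -5.1926, -5/2 + sqrt(29)/2 ≈ 0.1926

f''(x) = 2*(-4*x^2*(2*x + 5) + (6*x + 5)*(x^2 + 1))/(x^2 + 1)^3
Second-derivative test at each critical point:
  f''(-5.1926) = -0.0138 < 0 → local maximum
  f''(0.1926) = 10.0138 > 0 → local minimum

Critical points: x = -sqrt(29)/2 - 5/2 ≈ -5.1926 (local maximum); x = -5/2 + sqrt(29)/2 ≈ 0.1926 (local minimum)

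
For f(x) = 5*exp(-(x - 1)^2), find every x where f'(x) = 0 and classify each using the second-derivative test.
f'(x) = 10*(1 - x)*exp(-(x - 1)^2)

Solve f'(x) = 0:
  f'(x) = (10 - 10*x)·exp(-(x - 1)^2) and exp(-(x - 1)^2) > 0 for every x, so f'(x) = 0 ⇔ 10 - 10*x = 0.
  Factor: 10 - 10*x = -10*(x - 1) = 0.
  ⇒ x = 1

f''(x) = 10*(2*(x - 1)^2 - 1)*exp(-(x - 1)^2)
Second-derivative test at each critical point:
  f''(1) = -10 < 0 → local maximum

Critical points: x = 1 (local maximum)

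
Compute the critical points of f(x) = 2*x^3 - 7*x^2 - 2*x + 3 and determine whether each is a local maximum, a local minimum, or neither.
f'(x) = 6*x^2 - 14*x - 2

Solve f'(x) = 0:
  Factor: 6*x^2 - 14*x - 2 = 2*(3*x^2 - 7*x - 1); 3*x^2 - 7*x - 1 = 0 has no rational roots; quadratic formula: x = (7 ± √61)/6.
  ⇒ x = 7/6 - sqrt(61)/6 ≈ -0.1350, 7/6 + sqrt(61)/6 ≈ 2.4684

f''(x) = 12*x - 14
Second-derivative test at each critical point:
  f''(-0.1350) = -15.6205 < 0 → local maximum
  f''(2.4684) = 15.6205 > 0 → local minimum

Critical points: x = 7/6 - sqrt(61)/6 ≈ -0.1350 (local maximum); x = 7/6 + sqrt(61)/6 ≈ 2.4684 (local minimum)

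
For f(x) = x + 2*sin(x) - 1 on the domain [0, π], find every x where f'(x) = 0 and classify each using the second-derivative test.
f'(x) = 2*cos(x) + 1

Solve f'(x) = 0 on [0, π]:
  f'(x) = 0 ⇔ cos(x) = -1/2, i.e. x = ±arccos(-1/2) + 2nπ; keep the solutions lying in [0, π].
  ⇒ x = 2*pi/3 ≈ 2.0944

f''(x) = -2*sin(x)
Second-derivative test at each critical point:
  f''(2.0944) = -1.7321 < 0 → local maximum

Critical points: x = 2*pi/3 ≈ 2.0944 (local maximum)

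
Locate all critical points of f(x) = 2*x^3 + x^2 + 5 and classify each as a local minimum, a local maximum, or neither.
f'(x) = 2*x*(3*x + 1)

Solve f'(x) = 0:
  Factor: 6*x^2 + 2*x = 2*x*(3*x + 1) = 0.
  ⇒ x = -1/3, 0

f''(x) = 12*x + 2
Second-derivative test at each critical point:
  f''(-1/3) = -2 < 0 → local maximum
  f''(0) = 2 > 0 → local minimum

Critical points: x = -1/3 (local maximum); x = 0 (local minimum)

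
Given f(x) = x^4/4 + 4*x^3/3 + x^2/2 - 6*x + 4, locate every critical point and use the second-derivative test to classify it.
f'(x) = x^3 + 4*x^2 + x - 6

Solve f'(x) = 0:
  Factor: x^3 + 4*x^2 + x - 6 = (x - 1)*(x + 2)*(x + 3) = 0.
  ⇒ x = -3, -2, 1

f''(x) = 3*x^2 + 8*x + 1
Second-derivative test at each critical point:
  f''(-3) = 4 > 0 → local minimum
  f''(-2) = -3 < 0 → local maximum
  f''(1) = 12 > 0 → local minimum

Critical points: x = -3 (local minimum); x = -2 (local maximum); x = 1 (local minimum)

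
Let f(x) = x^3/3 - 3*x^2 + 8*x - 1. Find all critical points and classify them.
f'(x) = x^2 - 6*x + 8

Solve f'(x) = 0:
  Factor: x^2 - 6*x + 8 = (x - 4)*(x - 2) = 0.
  ⇒ x = 2, 4

f''(x) = 2*x - 6
Second-derivative test at each critical point:
  f''(2) = -2 < 0 → local maximum
  f''(4) = 2 > 0 → local minimum

Critical points: x = 2 (local maximum); x = 4 (local minimum)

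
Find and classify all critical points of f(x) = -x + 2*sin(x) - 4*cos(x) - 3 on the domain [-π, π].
f'(x) = 4*sin(x) + 2*cos(x) - 1

Solve f'(x) = 0 on [-π, π]:
  f'(x) = 0 ⇔ 4*sin(x) + 2*cos(x) = 1. Write the left side as R·cos(x + φ) with R = √(2² + (-4)²) = 2*sqrt(5), cos φ = sqrt(5)/5, sin φ = -2*sqrt(5)/5; then cos(x + φ) = sqrt(5)/10. Solve for x and keep the solutions lying in [-π, π].
  ⇒ x = atan((2 - sqrt(19))/(1 + 2*sqrt(19))) ≈ -0.2381, atan((2 + sqrt(19))/(1 - 2*sqrt(19))) + pi ≈ 2.4524

f''(x) = -2*sin(x) + 4*cos(x)
Second-derivative test at each critical point:
  f''(-0.2381) = 4.3589 > 0 → local minimum
  f''(2.4524) = -4.3589 < 0 → local maximum

Critical points: x = atan((2 - sqrt(19))/(1 + 2*sqrt(19))) ≈ -0.2381 (local minimum); x = atan((2 + sqrt(19))/(1 - 2*sqrt(19))) + pi ≈ 2.4524 (local maximum)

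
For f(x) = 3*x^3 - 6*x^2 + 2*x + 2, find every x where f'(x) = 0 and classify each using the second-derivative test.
f'(x) = 9*x^2 - 12*x + 2

Solve f'(x) = 0:
  9*x^2 - 12*x + 2 = 0 has no rational roots; quadratic formula: x = (12 ± √72)/18.
  ⇒ x = 2/3 - sqrt(2)/3 ≈ 0.1953, sqrt(2)/3 + 2/3 ≈ 1.1381

f''(x) = 18*x - 12
Second-derivative test at each critical point:
  f''(0.1953) = -8.4853 < 0 → local maximum
  f''(1.1381) = 8.4853 > 0 → local minimum

Critical points: x = 2/3 - sqrt(2)/3 ≈ 0.1953 (local maximum); x = sqrt(2)/3 + 2/3 ≈ 1.1381 (local minimum)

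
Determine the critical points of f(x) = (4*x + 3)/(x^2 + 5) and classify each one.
f'(x) = 2*(-2*x^2 - 3*x + 10)/(x^4 + 10*x^2 + 25)

Solve f'(x) = 0:
  f'(x) = -2*(2*x^2 + 3*x - 10)/(x^2 + 5)^2; the denominator is positive wherever f is defined, so f'(x) = 0 ⇔ -4*x^2 - 6*x + 20 = 0.
  Factor: -4*x^2 - 6*x + 20 = -2*(2*x^2 + 3*x - 10); 2*x^2 + 3*x - 10 = 0 has no rational roots; quadratic formula: x = (-3 ± √89)/4.
  ⇒ x = -sqrt(89)/4 - 3/4 ≈ -3.1085, -3/4 + sqrt(89)/4 ≈ 1.6085

f''(x) = 2*(4*x^2*(4*x + 3) - 3*(4*x + 1)*(x^2 + 5))/(x^2 + 5)^3
Second-derivative test at each critical point:
  f''(-3.1085) = 0.0878 > 0 → local minimum
  f''(1.6085) = -0.3278 < 0 → local maximum

Critical points: x = -sqrt(89)/4 - 3/4 ≈ -3.1085 (local minimum); x = -3/4 + sqrt(89)/4 ≈ 1.6085 (local maximum)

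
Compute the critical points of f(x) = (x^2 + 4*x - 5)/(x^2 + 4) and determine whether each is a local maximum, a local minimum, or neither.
f'(x) = 2*(-2*x^2 + 9*x + 8)/(x^4 + 8*x^2 + 16)

Solve f'(x) = 0:
  f'(x) = -2*(2*x^2 - 9*x - 8)/(x^2 + 4)^2; the denominator is positive wherever f is defined, so f'(x) = 0 ⇔ -4*x^2 + 18*x + 16 = 0.
  Factor: -4*x^2 + 18*x + 16 = -2*(2*x^2 - 9*x - 8); 2*x^2 - 9*x - 8 = 0 has no rational roots; quadratic formula: x = (9 ± √145)/4.
  ⇒ x = 9/4 - sqrt(145)/4 ≈ -0.7604, 9/4 + sqrt(145)/4 ≈ 5.2604

f''(x) = 2*(4*x^3 - 27*x^2 - 48*x + 36)/(x^6 + 12*x^4 + 48*x^2 + 64)
Second-derivative test at each critical point:
  f''(-0.7604) = 1.1490 > 0 → local minimum
  f''(5.2604) = -0.0240 < 0 → local maximum

Critical points: x = 9/4 - sqrt(145)/4 ≈ -0.7604 (local minimum); x = 9/4 + sqrt(145)/4 ≈ 5.2604 (local maximum)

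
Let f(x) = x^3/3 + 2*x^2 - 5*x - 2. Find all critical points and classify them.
f'(x) = x^2 + 4*x - 5

Solve f'(x) = 0:
  Factor: x^2 + 4*x - 5 = (x - 1)*(x + 5) = 0.
  ⇒ x = -5, 1

f''(x) = 2*x + 4
Second-derivative test at each critical point:
  f''(-5) = -6 < 0 → local maximum
  f''(1) = 6 > 0 → local minimum

Critical points: x = -5 (local maximum); x = 1 (local minimum)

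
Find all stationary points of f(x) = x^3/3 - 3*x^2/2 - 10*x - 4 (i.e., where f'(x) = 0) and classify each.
f'(x) = x^2 - 3*x - 10

Solve f'(x) = 0:
  Factor: x^2 - 3*x - 10 = (x - 5)*(x + 2) = 0.
  ⇒ x = -2, 5

f''(x) = 2*x - 3
Second-derivative test at each critical point:
  f''(-2) = -7 < 0 → local maximum
  f''(5) = 7 > 0 → local minimum

Critical points: x = -2 (local maximum); x = 5 (local minimum)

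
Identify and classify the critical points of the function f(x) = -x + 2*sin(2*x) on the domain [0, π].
f'(x) = 4*cos(2*x) - 1

Solve f'(x) = 0 on [0, π]:
  f'(x) = 0 ⇔ cos(2*x) = 1/4, i.e. 2*x = ±arccos(1/4) + 2nπ; keep the solutions lying in [0, π].
  ⇒ x = acos(1/4)/2 ≈ 0.6591, pi - acos(1/4)/2 ≈ 2.4825

f''(x) = -8*sin(2*x)
Second-derivative test at each critical point:
  f''(0.6591) = -7.7460 < 0 → local maximum
  f''(2.4825) = 7.7460 > 0 → local minimum

Critical points: x = acos(1/4)/2 ≈ 0.6591 (local maximum); x = pi - acos(1/4)/2 ≈ 2.4825 (local minimum)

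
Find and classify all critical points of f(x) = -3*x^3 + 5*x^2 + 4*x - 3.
f'(x) = -9*x^2 + 10*x + 4

Solve f'(x) = 0:
  9*x^2 - 10*x - 4 = 0 has no rational roots; quadratic formula: x = (10 ± √244)/18.
  ⇒ x = 5/9 - sqrt(61)/9 ≈ -0.3122, 5/9 + sqrt(61)/9 ≈ 1.4234

f''(x) = 10 - 18*x
Second-derivative test at each critical point:
  f''(-0.3122) = 15.6205 > 0 → local minimum
  f''(1.4234) = -15.6205 < 0 → local maximum

Critical points: x = 5/9 - sqrt(61)/9 ≈ -0.3122 (local minimum); x = 5/9 + sqrt(61)/9 ≈ 1.4234 (local maximum)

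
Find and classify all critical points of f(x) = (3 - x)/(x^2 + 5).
f'(x) = (-x^2 + 2*x*(x - 3) - 5)/(x^2 + 5)^2

Solve f'(x) = 0:
  f'(x) = (x^2 - 6*x - 5)/(x^2 + 5)^2; the denominator is positive wherever f is defined, so f'(x) = 0 ⇔ x^2 - 6*x - 5 = 0.
  x^2 - 6*x - 5 = 0 has no rational roots; quadratic formula: x = (6 ± √56)/2.
  ⇒ x = 3 - sqrt(14) ≈ -0.7417, 3 + sqrt(14) ≈ 6.7417

f''(x) = 2*(4*x^2*(3 - x) + 3*(x - 1)*(x^2 + 5))/(x^2 + 5)^3
Second-derivative test at each critical point:
  f''(-0.7417) = -0.2429 < 0 → local maximum
  f''(6.7417) = 0.0029 > 0 → local minimum

Critical points: x = 3 - sqrt(14) ≈ -0.7417 (local maximum); x = 3 + sqrt(14) ≈ 6.7417 (local minimum)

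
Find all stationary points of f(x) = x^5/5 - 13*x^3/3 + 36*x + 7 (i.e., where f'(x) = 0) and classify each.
f'(x) = x^4 - 13*x^2 + 36

Solve f'(x) = 0:
  Factor: x^4 - 13*x^2 + 36 = (x - 3)*(x - 2)*(x + 2)*(x + 3) = 0.
  ⇒ x = -3, -2, 2, 3

f''(x) = 4*x^3 - 26*x
Second-derivative test at each critical point:
  f''(-3) = -30 < 0 → local maximum
  f''(-2) = 20 > 0 → local minimum
  f''(2) = -20 < 0 → local maximum
  f''(3) = 30 > 0 → local minimum

Critical points: x = -3 (local maximum); x = -2 (local minimum); x = 2 (local maximum); x = 3 (local minimum)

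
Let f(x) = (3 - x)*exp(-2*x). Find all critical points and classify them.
f'(x) = (2*x - 7)*exp(-2*x)

Solve f'(x) = 0:
  f'(x) = (2*x - 7)·exp(-2*x) and exp(-2*x) > 0 for every x, so f'(x) = 0 ⇔ 2*x - 7 = 0.
  2*x - 7 = 0.
  ⇒ x = 7/2

f''(x) = 4*(4 - x)*exp(-2*x)
Second-derivative test at each critical point:
  f''(7/2) = 0.0018 > 0 → local minimum

Critical points: x = 7/2 (local minimum)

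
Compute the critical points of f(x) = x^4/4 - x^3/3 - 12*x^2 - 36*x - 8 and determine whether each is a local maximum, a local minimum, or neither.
f'(x) = x^3 - x^2 - 24*x - 36

Solve f'(x) = 0:
  Factor: x^3 - x^2 - 24*x - 36 = (x - 6)*(x + 2)*(x + 3) = 0.
  ⇒ x = -3, -2, 6

f''(x) = 3*x^2 - 2*x - 24
Second-derivative test at each critical point:
  f''(-3) = 9 > 0 → local minimum
  f''(-2) = -8 < 0 → local maximum
  f''(6) = 72 > 0 → local minimum

Critical points: x = -3 (local minimum); x = -2 (local maximum); x = 6 (local minimum)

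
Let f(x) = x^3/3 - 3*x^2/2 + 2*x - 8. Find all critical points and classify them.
f'(x) = x^2 - 3*x + 2

Solve f'(x) = 0:
  Factor: x^2 - 3*x + 2 = (x - 2)*(x - 1) = 0.
  ⇒ x = 1, 2

f''(x) = 2*x - 3
Second-derivative test at each critical point:
  f''(1) = -1 < 0 → local maximum
  f''(2) = 1 > 0 → local minimum

Critical points: x = 1 (local maximum); x = 2 (local minimum)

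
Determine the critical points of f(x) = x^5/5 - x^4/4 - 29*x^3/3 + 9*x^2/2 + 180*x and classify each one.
f'(x) = x^4 - x^3 - 29*x^2 + 9*x + 180

Solve f'(x) = 0:
  Factor: x^4 - x^3 - 29*x^2 + 9*x + 180 = (x - 5)*(x - 3)*(x + 3)*(x + 4) = 0.
  ⇒ x = -4, -3, 3, 5

f''(x) = 4*x^3 - 3*x^2 - 58*x + 9
Second-derivative test at each critical point:
  f''(-4) = -63 < 0 → local maximum
  f''(-3) = 48 > 0 → local minimum
  f''(3) = -84 < 0 → local maximum
  f''(5) = 144 > 0 → local minimum

Critical points: x = -4 (local maximum); x = -3 (local minimum); x = 3 (local maximum); x = 5 (local minimum)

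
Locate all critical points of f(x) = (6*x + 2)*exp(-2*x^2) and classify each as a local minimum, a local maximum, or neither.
f'(x) = 2*(-4*x*(3*x + 1) + 3)*exp(-2*x^2)

Solve f'(x) = 0:
  f'(x) = (-24*x^2 - 8*x + 6)·exp(-2*x^2) and exp(-2*x^2) > 0 for every x, so f'(x) = 0 ⇔ -24*x^2 - 8*x + 6 = 0.
  Factor: -24*x^2 - 8*x + 6 = -2*(12*x^2 + 4*x - 3); 12*x^2 + 4*x - 3 = 0 has no rational roots; quadratic formula: x = (-4 ± √160)/24.
  ⇒ x = -sqrt(10)/6 - 1/6 ≈ -0.6937, -1/6 + sqrt(10)/6 ≈ 0.3604

f''(x) = 8*(4*x^2*(3*x + 1) - 9*x - 1)*exp(-2*x^2)
Second-derivative test at each critical point:
  f''(-0.6937) = 9.6626 > 0 → local minimum
  f''(0.3604) = -19.5112 < 0 → local maximum

Critical points: x = -sqrt(10)/6 - 1/6 ≈ -0.6937 (local minimum); x = -1/6 + sqrt(10)/6 ≈ 0.3604 (local maximum)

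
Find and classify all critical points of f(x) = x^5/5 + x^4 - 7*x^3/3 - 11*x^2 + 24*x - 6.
f'(x) = x^4 + 4*x^3 - 7*x^2 - 22*x + 24

Solve f'(x) = 0:
  Factor: x^4 + 4*x^3 - 7*x^2 - 22*x + 24 = (x - 2)*(x - 1)*(x + 3)*(x + 4) = 0.
  ⇒ x = -4, -3, 1, 2

f''(x) = 4*x^3 + 12*x^2 - 14*x - 22
Second-derivative test at each critical point:
  f''(-4) = -30 < 0 → local maximum
  f''(-3) = 20 > 0 → local minimum
  f''(1) = -20 < 0 → local maximum
  f''(2) = 30 > 0 → local minimum

Critical points: x = -4 (local maximum); x = -3 (local minimum); x = 1 (local maximum); x = 2 (local minimum)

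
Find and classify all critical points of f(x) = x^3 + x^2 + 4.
f'(x) = x*(3*x + 2)

Solve f'(x) = 0:
  Factor: 3*x^2 + 2*x = x*(3*x + 2) = 0.
  ⇒ x = -2/3, 0

f''(x) = 6*x + 2
Second-derivative test at each critical point:
  f''(-2/3) = -2 < 0 → local maximum
  f''(0) = 2 > 0 → local minimum

Critical points: x = -2/3 (local maximum); x = 0 (local minimum)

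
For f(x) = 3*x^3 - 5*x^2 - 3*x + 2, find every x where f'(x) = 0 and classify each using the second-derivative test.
f'(x) = 9*x^2 - 10*x - 3

Solve f'(x) = 0:
  9*x^2 - 10*x - 3 = 0 has no rational roots; quadratic formula: x = (10 ± √208)/18.
  ⇒ x = 5/9 - 2*sqrt(13)/9 ≈ -0.2457, 5/9 + 2*sqrt(13)/9 ≈ 1.3568

f''(x) = 18*x - 10
Second-derivative test at each critical point:
  f''(-0.2457) = -14.4222 < 0 → local maximum
  f''(1.3568) = 14.4222 > 0 → local minimum

Critical points: x = 5/9 - 2*sqrt(13)/9 ≈ -0.2457 (local maximum); x = 5/9 + 2*sqrt(13)/9 ≈ 1.3568 (local minimum)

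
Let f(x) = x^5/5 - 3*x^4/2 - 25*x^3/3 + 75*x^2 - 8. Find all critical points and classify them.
f'(x) = x*(x^3 - 6*x^2 - 25*x + 150)

Solve f'(x) = 0:
  Factor: x^4 - 6*x^3 - 25*x^2 + 150*x = x*(x - 6)*(x - 5)*(x + 5) = 0.
  ⇒ x = -5, 0, 5, 6

f''(x) = 4*x^3 - 18*x^2 - 50*x + 150
Second-derivative test at each critical point:
  f''(-5) = -550 < 0 → local maximum
  f''(0) = 150 > 0 → local minimum
  f''(5) = -50 < 0 → local maximum
  f''(6) = 66 > 0 → local minimum

Critical points: x = -5 (local maximum); x = 0 (local minimum); x = 5 (local maximum); x = 6 (local minimum)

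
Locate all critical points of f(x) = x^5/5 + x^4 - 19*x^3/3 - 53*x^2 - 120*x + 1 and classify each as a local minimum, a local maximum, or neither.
f'(x) = x^4 + 4*x^3 - 19*x^2 - 106*x - 120

Solve f'(x) = 0:
  Factor: x^4 + 4*x^3 - 19*x^2 - 106*x - 120 = (x - 5)*(x + 2)*(x + 3)*(x + 4) = 0.
  ⇒ x = -4, -3, -2, 5

f''(x) = 4*x^3 + 12*x^2 - 38*x - 106
Second-derivative test at each critical point:
  f''(-4) = -18 < 0 → local maximum
  f''(-3) = 8 > 0 → local minimum
  f''(-2) = -14 < 0 → local maximum
  f''(5) = 504 > 0 → local minimum

Critical points: x = -4 (local maximum); x = -3 (local minimum); x = -2 (local maximum); x = 5 (local minimum)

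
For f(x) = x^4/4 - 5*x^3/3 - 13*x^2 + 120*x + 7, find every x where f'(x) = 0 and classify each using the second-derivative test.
f'(x) = x^3 - 5*x^2 - 26*x + 120

Solve f'(x) = 0:
  Factor: x^3 - 5*x^2 - 26*x + 120 = (x - 6)*(x - 4)*(x + 5) = 0.
  ⇒ x = -5, 4, 6

f''(x) = 3*x^2 - 10*x - 26
Second-derivative test at each critical point:
  f''(-5) = 99 > 0 → local minimum
  f''(4) = -18 < 0 → local maximum
  f''(6) = 22 > 0 → local minimum

Critical points: x = -5 (local minimum); x = 4 (local maximum); x = 6 (local minimum)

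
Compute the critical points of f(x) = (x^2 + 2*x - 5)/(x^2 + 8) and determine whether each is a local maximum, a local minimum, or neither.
f'(x) = 2*(-x^2 + 13*x + 8)/(x^4 + 16*x^2 + 64)

Solve f'(x) = 0:
  f'(x) = -2*(x^2 - 13*x - 8)/(x^2 + 8)^2; the denominator is positive wherever f is defined, so f'(x) = 0 ⇔ -2*x^2 + 26*x + 16 = 0.
  Factor: -2*x^2 + 26*x + 16 = -2*(x^2 - 13*x - 8); x^2 - 13*x - 8 = 0 has no rational roots; quadratic formula: x = (13 ± √201)/2.
  ⇒ x = 13/2 - sqrt(201)/2 ≈ -0.5887, 13/2 + sqrt(201)/2 ≈ 13.5887

f''(x) = 2*(2*x^3 - 39*x^2 - 48*x + 104)/(x^6 + 24*x^4 + 192*x^2 + 512)
Second-derivative test at each critical point:
  f''(-0.5887) = 0.4070 > 0 → local minimum
  f''(13.5887) = -0.0008 < 0 → local maximum

Critical points: x = 13/2 - sqrt(201)/2 ≈ -0.5887 (local minimum); x = 13/2 + sqrt(201)/2 ≈ 13.5887 (local maximum)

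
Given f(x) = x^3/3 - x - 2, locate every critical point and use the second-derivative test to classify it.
f'(x) = x^2 - 1

Solve f'(x) = 0:
  Factor: x^2 - 1 = (x - 1)*(x + 1) = 0.
  ⇒ x = -1, 1

f''(x) = 2*x
Second-derivative test at each critical point:
  f''(-1) = -2 < 0 → local maximum
  f''(1) = 2 > 0 → local minimum

Critical points: x = -1 (local maximum); x = 1 (local minimum)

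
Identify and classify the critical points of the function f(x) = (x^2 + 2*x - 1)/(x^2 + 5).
f'(x) = 2*(-x^2 + 6*x + 5)/(x^4 + 10*x^2 + 25)

Solve f'(x) = 0:
  f'(x) = -2*(x^2 - 6*x - 5)/(x^2 + 5)^2; the denominator is positive wherever f is defined, so f'(x) = 0 ⇔ -2*x^2 + 12*x + 10 = 0.
  Factor: -2*x^2 + 12*x + 10 = -2*(x^2 - 6*x - 5); x^2 - 6*x - 5 = 0 has no rational roots; quadratic formula: x = (6 ± √56)/2.
  ⇒ x = 3 - sqrt(14) ≈ -0.7417, 3 + sqrt(14) ≈ 6.7417

f''(x) = 4*(x^3 - 9*x^2 - 15*x + 15)/(x^6 + 15*x^4 + 75*x^2 + 125)
Second-derivative test at each critical point:
  f''(-0.7417) = 0.4859 > 0 → local minimum
  f''(6.7417) = -0.0059 < 0 → local maximum

Critical points: x = 3 - sqrt(14) ≈ -0.7417 (local minimum); x = 3 + sqrt(14) ≈ 6.7417 (local maximum)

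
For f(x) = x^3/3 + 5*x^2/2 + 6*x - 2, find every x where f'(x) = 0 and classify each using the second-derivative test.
f'(x) = x^2 + 5*x + 6

Solve f'(x) = 0:
  Factor: x^2 + 5*x + 6 = (x + 2)*(x + 3) = 0.
  ⇒ x = -3, -2

f''(x) = 2*x + 5
Second-derivative test at each critical point:
  f''(-3) = -1 < 0 → local maximum
  f''(-2) = 1 > 0 → local minimum

Critical points: x = -3 (local maximum); x = -2 (local minimum)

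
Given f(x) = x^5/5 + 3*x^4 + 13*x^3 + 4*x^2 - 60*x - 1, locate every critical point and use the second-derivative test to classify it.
f'(x) = x^4 + 12*x^3 + 39*x^2 + 8*x - 60

Solve f'(x) = 0:
  Factor: x^4 + 12*x^3 + 39*x^2 + 8*x - 60 = (x - 1)*(x + 2)*(x + 5)*(x + 6) = 0.
  ⇒ x = -6, -5, -2, 1

f''(x) = 4*x^3 + 36*x^2 + 78*x + 8
Second-derivative test at each critical point:
  f''(-6) = -28 < 0 → local maximum
  f''(-5) = 18 > 0 → local minimum
  f''(-2) = -36 < 0 → local maximum
  f''(1) = 126 > 0 → local minimum

Critical points: x = -6 (local maximum); x = -5 (local minimum); x = -2 (local maximum); x = 1 (local minimum)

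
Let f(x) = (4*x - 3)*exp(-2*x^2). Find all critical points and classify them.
f'(x) = 4*(-x*(4*x - 3) + 1)*exp(-2*x^2)

Solve f'(x) = 0:
  f'(x) = (-16*x^2 + 12*x + 4)·exp(-2*x^2) and exp(-2*x^2) > 0 for every x, so f'(x) = 0 ⇔ -16*x^2 + 12*x + 4 = 0.
  Factor: -16*x^2 + 12*x + 4 = -4*(x - 1)*(4*x + 1) = 0.
  ⇒ x = -1/4, 1

f''(x) = 4*(4*x^2*(4*x - 3) - 12*x + 3)*exp(-2*x^2)
Second-derivative test at each critical point:
  f''(-1/4) = 17.6499 > 0 → local minimum
  f''(1) = -2.7067 < 0 → local maximum

Critical points: x = -1/4 (local minimum); x = 1 (local maximum)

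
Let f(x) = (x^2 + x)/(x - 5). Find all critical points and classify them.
f'(x) = (x^2 - 10*x - 5)/(x^2 - 10*x + 25)

Solve f'(x) = 0:
  f'(x) = (x^2 - 10*x - 5)/(x - 5)^2; the denominator is positive wherever f is defined, so f'(x) = 0 ⇔ x^2 - 10*x - 5 = 0.
  x^2 - 10*x - 5 = 0 has no rational roots; quadratic formula: x = (10 ± √120)/2.
  ⇒ x = 5 - sqrt(30) ≈ -0.4772, 5 + sqrt(30) ≈ 10.4772

f''(x) = 60/(x^3 - 15*x^2 + 75*x - 125)
Second-derivative test at each critical point:
  f''(-0.4772) = -0.3651 < 0 → local maximum
  f''(10.4772) = 0.3651 > 0 → local minimum

Critical points: x = 5 - sqrt(30) ≈ -0.4772 (local maximum); x = 5 + sqrt(30) ≈ 10.4772 (local minimum)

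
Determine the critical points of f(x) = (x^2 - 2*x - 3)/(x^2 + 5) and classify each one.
f'(x) = 2*(x^2 + 8*x - 5)/(x^4 + 10*x^2 + 25)

Solve f'(x) = 0:
  f'(x) = 2*(x^2 + 8*x - 5)/(x^2 + 5)^2; the denominator is positive wherever f is defined, so f'(x) = 0 ⇔ 2*x^2 + 16*x - 10 = 0.
  Factor: 2*x^2 + 16*x - 10 = 2*(x^2 + 8*x - 5); x^2 + 8*x - 5 = 0 has no rational roots; quadratic formula: x = (-8 ± √84)/2.
  ⇒ x = -sqrt(21) - 4 ≈ -8.5826, -4 + sqrt(21) ≈ 0.5826

f''(x) = 4*(-x^3 - 12*x^2 + 15*x + 20)/(x^6 + 15*x^4 + 75*x^2 + 125)
Second-derivative test at each critical point:
  f''(-8.5826) = -0.0030 < 0 → local maximum
  f''(0.5826) = 0.6430 > 0 → local minimum

Critical points: x = -sqrt(21) - 4 ≈ -8.5826 (local maximum); x = -4 + sqrt(21) ≈ 0.5826 (local minimum)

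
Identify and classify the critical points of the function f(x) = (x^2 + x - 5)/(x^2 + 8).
f'(x) = (-x^2 + 26*x + 8)/(x^4 + 16*x^2 + 64)

Solve f'(x) = 0:
  f'(x) = -(x^2 - 26*x - 8)/(x^2 + 8)^2; the denominator is positive wherever f is defined, so f'(x) = 0 ⇔ -x^2 + 26*x + 8 = 0.
  x^2 - 26*x - 8 = 0 has no rational roots; quadratic formula: x = (26 ± √708)/2.
  ⇒ x = 13 - sqrt(177) ≈ -0.3041, 13 + sqrt(177) ≈ 26.3041

f''(x) = 2*(x^3 - 39*x^2 - 24*x + 104)/(x^6 + 24*x^4 + 192*x^2 + 512)
Second-derivative test at each critical point:
  f''(-0.3041) = 0.4063 > 0 → local minimum
  f''(26.3041) = -5.432e-05 < 0 → local maximum

Critical points: x = 13 - sqrt(177) ≈ -0.3041 (local minimum); x = 13 + sqrt(177) ≈ 26.3041 (local maximum)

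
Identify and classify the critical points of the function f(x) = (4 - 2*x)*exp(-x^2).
f'(x) = 2*(2*x*(x - 2) - 1)*exp(-x^2)

Solve f'(x) = 0:
  f'(x) = (4*x^2 - 8*x - 2)·exp(-x^2) and exp(-x^2) > 0 for every x, so f'(x) = 0 ⇔ 4*x^2 - 8*x - 2 = 0.
  Factor: 4*x^2 - 8*x - 2 = 2*(2*x^2 - 4*x - 1); 2*x^2 - 4*x - 1 = 0 has no rational roots; quadratic formula: x = (4 ± √24)/4.
  ⇒ x = 1 - sqrt(6)/2 ≈ -0.2247, 1 + sqrt(6)/2 ≈ 2.2247

f''(x) = 4*(2*x^2*(2 - x) + 3*x - 2)*exp(-x^2)
Second-derivative test at each critical point:
  f''(-0.2247) = -9.3154 < 0 → local maximum
  f''(2.2247) = 0.0694 > 0 → local minimum

Critical points: x = 1 - sqrt(6)/2 ≈ -0.2247 (local maximum); x = 1 + sqrt(6)/2 ≈ 2.2247 (local minimum)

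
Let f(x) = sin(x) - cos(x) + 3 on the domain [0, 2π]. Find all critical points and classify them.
f'(x) = sin(x) + cos(x)

Solve f'(x) = 0 on [0, 2π]:
  f'(x) = 0 ⇔ cos(x) = -sin(x) ⇔ tan(x) = -1, i.e. x = arctan(-1) + nπ; keep the solutions lying in [0, 2π].
  ⇒ x = 3*pi/4 ≈ 2.3562, 7*pi/4 ≈ 5.4978

f''(x) = -sin(x) + cos(x)
Second-derivative test at each critical point:
  f''(2.3562) = -1.4142 < 0 → local maximum
  f''(5.4978) = 1.4142 > 0 → local minimum

Critical points: x = 3*pi/4 ≈ 2.3562 (local maximum); x = 7*pi/4 ≈ 5.4978 (local minimum)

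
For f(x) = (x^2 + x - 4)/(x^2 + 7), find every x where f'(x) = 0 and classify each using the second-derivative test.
f'(x) = (-x^2 + 22*x + 7)/(x^4 + 14*x^2 + 49)

Solve f'(x) = 0:
  f'(x) = -(x^2 - 22*x - 7)/(x^2 + 7)^2; the denominator is positive wherever f is defined, so f'(x) = 0 ⇔ -x^2 + 22*x + 7 = 0.
  x^2 - 22*x - 7 = 0 has no rational roots; quadratic formula: x = (22 ± √512)/2.
  ⇒ x = 11 - 8*sqrt(2) ≈ -0.3137, 11 + 8*sqrt(2) ≈ 22.3137

f''(x) = 2*(x^3 - 33*x^2 - 21*x + 77)/(x^6 + 21*x^4 + 147*x^2 + 343)
Second-derivative test at each critical point:
  f''(-0.3137) = 0.4491 > 0 → local minimum
  f''(22.3137) = -8.876e-05 < 0 → local maximum

Critical points: x = 11 - 8*sqrt(2) ≈ -0.3137 (local minimum); x = 11 + 8*sqrt(2) ≈ 22.3137 (local maximum)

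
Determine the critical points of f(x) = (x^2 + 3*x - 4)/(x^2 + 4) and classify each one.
f'(x) = (-3*x^2 + 16*x + 12)/(x^4 + 8*x^2 + 16)

Solve f'(x) = 0:
  f'(x) = -(x - 6)*(3*x + 2)/(x^2 + 4)^2; the denominator is positive wherever f is defined, so f'(x) = 0 ⇔ -3*x^2 + 16*x + 12 = 0.
  Factor: -3*x^2 + 16*x + 12 = -(x - 6)*(3*x + 2) = 0.
  ⇒ x = -2/3, 6

f''(x) = 2*(3*x^3 - 24*x^2 - 36*x + 32)/(x^6 + 12*x^4 + 48*x^2 + 64)
Second-derivative test at each critical point:
  f''(-2/3) = 81/80 > 0 → local minimum
  f''(6) = -1/80 < 0 → local maximum

Critical points: x = -2/3 (local minimum); x = 6 (local maximum)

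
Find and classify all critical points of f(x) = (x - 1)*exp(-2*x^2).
f'(x) = (-4*x*(x - 1) + 1)*exp(-2*x^2)

Solve f'(x) = 0:
  f'(x) = (-4*x^2 + 4*x + 1)·exp(-2*x^2) and exp(-2*x^2) > 0 for every x, so f'(x) = 0 ⇔ -4*x^2 + 4*x + 1 = 0.
  4*x^2 - 4*x - 1 = 0 has no rational roots; quadratic formula: x = (4 ± √32)/8.
  ⇒ x = 1/2 - sqrt(2)/2 ≈ -0.2071, 1/2 + sqrt(2)/2 ≈ 1.2071

f''(x) = 4*(4*x^2*(x - 1) - 3*x + 1)*exp(-2*x^2)
Second-derivative test at each critical point:
  f''(-0.2071) = 5.1918 > 0 → local minimum
  f''(1.2071) = -0.3069 < 0 → local maximum

Critical points: x = 1/2 - sqrt(2)/2 ≈ -0.2071 (local minimum); x = 1/2 + sqrt(2)/2 ≈ 1.2071 (local maximum)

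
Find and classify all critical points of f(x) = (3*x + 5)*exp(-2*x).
f'(x) = (-6*x - 7)*exp(-2*x)

Solve f'(x) = 0:
  f'(x) = (-6*x - 7)·exp(-2*x) and exp(-2*x) > 0 for every x, so f'(x) = 0 ⇔ -6*x - 7 = 0.
  -6*x - 7 = 0.
  ⇒ x = -7/6

f''(x) = 4*(3*x + 2)*exp(-2*x)
Second-derivative test at each critical point:
  f''(-7/6) = -61.8736 < 0 → local maximum

Critical points: x = -7/6 (local maximum)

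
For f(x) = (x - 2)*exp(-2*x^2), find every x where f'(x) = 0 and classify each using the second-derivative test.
f'(x) = (-4*x*(x - 2) + 1)*exp(-2*x^2)

Solve f'(x) = 0:
  f'(x) = (-4*x^2 + 8*x + 1)·exp(-2*x^2) and exp(-2*x^2) > 0 for every x, so f'(x) = 0 ⇔ -4*x^2 + 8*x + 1 = 0.
  4*x^2 - 8*x - 1 = 0 has no rational roots; quadratic formula: x = (8 ± √80)/8.
  ⇒ x = 1 - sqrt(5)/2 ≈ -0.1180, 1 + sqrt(5)/2 ≈ 2.1180

f''(x) = 4*(4*x^2*(x - 2) - 3*x + 2)*exp(-2*x^2)
Second-derivative test at each critical point:
  f''(-0.1180) = 8.6985 > 0 → local minimum
  f''(2.1180) = -0.0011 < 0 → local maximum

Critical points: x = 1 - sqrt(5)/2 ≈ -0.1180 (local minimum); x = 1 + sqrt(5)/2 ≈ 2.1180 (local maximum)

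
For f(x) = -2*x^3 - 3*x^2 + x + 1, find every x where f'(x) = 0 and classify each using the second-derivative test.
f'(x) = -6*x^2 - 6*x + 1

Solve f'(x) = 0:
  6*x^2 + 6*x - 1 = 0 has no rational roots; quadratic formula: x = (-6 ± √60)/12.
  ⇒ x = -sqrt(15)/6 - 1/2 ≈ -1.1455, -1/2 + sqrt(15)/6 ≈ 0.1455

f''(x) = -12*x - 6
Second-derivative test at each critical point:
  f''(-1.1455) = 7.7460 > 0 → local minimum
  f''(0.1455) = -7.7460 < 0 → local maximum

Critical points: x = -sqrt(15)/6 - 1/2 ≈ -1.1455 (local minimum); x = -1/2 + sqrt(15)/6 ≈ 0.1455 (local maximum)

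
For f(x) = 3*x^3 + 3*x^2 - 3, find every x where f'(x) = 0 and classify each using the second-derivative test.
f'(x) = 3*x*(3*x + 2)

Solve f'(x) = 0:
  Factor: 9*x^2 + 6*x = 3*x*(3*x + 2) = 0.
  ⇒ x = -2/3, 0

f''(x) = 18*x + 6
Second-derivative test at each critical point:
  f''(-2/3) = -6 < 0 → local maximum
  f''(0) = 6 > 0 → local minimum

Critical points: x = -2/3 (local maximum); x = 0 (local minimum)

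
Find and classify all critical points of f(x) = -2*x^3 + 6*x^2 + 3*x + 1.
f'(x) = -6*x^2 + 12*x + 3

Solve f'(x) = 0:
  Factor: -6*x^2 + 12*x + 3 = -3*(2*x^2 - 4*x - 1); 2*x^2 - 4*x - 1 = 0 has no rational roots; quadratic formula: x = (4 ± √24)/4.
  ⇒ x = 1 - sqrt(6)/2 ≈ -0.2247, 1 + sqrt(6)/2 ≈ 2.2247

f''(x) = 12 - 12*x
Second-derivative test at each critical point:
  f''(-0.2247) = 14.6969 > 0 → local minimum
  f''(2.2247) = -14.6969 < 0 → local maximum

Critical points: x = 1 - sqrt(6)/2 ≈ -0.2247 (local minimum); x = 1 + sqrt(6)/2 ≈ 2.2247 (local maximum)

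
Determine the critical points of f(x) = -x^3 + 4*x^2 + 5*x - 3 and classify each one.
f'(x) = -3*x^2 + 8*x + 5

Solve f'(x) = 0:
  3*x^2 - 8*x - 5 = 0 has no rational roots; quadratic formula: x = (8 ± √124)/6.
  ⇒ x = 4/3 - sqrt(31)/3 ≈ -0.5226, 4/3 + sqrt(31)/3 ≈ 3.1893

f''(x) = 8 - 6*x
Second-derivative test at each critical point:
  f''(-0.5226) = 11.1355 > 0 → local minimum
  f''(3.1893) = -11.1355 < 0 → local maximum

Critical points: x = 4/3 - sqrt(31)/3 ≈ -0.5226 (local minimum); x = 4/3 + sqrt(31)/3 ≈ 3.1893 (local maximum)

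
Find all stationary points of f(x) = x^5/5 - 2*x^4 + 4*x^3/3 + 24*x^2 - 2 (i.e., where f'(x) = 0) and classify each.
f'(x) = x*(x^3 - 8*x^2 + 4*x + 48)

Solve f'(x) = 0:
  Factor: x^4 - 8*x^3 + 4*x^2 + 48*x = x*(x - 6)*(x - 4)*(x + 2) = 0.
  ⇒ x = -2, 0, 4, 6

f''(x) = 4*x^3 - 24*x^2 + 8*x + 48
Second-derivative test at each critical point:
  f''(-2) = -96 < 0 → local maximum
  f''(0) = 48 > 0 → local minimum
  f''(4) = -48 < 0 → local maximum
  f''(6) = 96 > 0 → local minimum

Critical points: x = -2 (local maximum); x = 0 (local minimum); x = 4 (local maximum); x = 6 (local minimum)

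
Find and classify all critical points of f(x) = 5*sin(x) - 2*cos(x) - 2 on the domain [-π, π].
f'(x) = 2*sin(x) + 5*cos(x)

Solve f'(x) = 0 on [-π, π]:
  f'(x) = 0 ⇔ 5*cos(x) = -2*sin(x) ⇔ tan(x) = -5/2, i.e. x = arctan(-5/2) + nπ; keep the solutions lying in [-π, π].
  ⇒ x = -atan(5/2) ≈ -1.1903, pi - atan(5/2) ≈ 1.9513

f''(x) = -5*sin(x) + 2*cos(x)
Second-derivative test at each critical point:
  f''(-1.1903) = 5.3852 > 0 → local minimum
  f''(1.9513) = -5.3852 < 0 → local maximum

Critical points: x = -atan(5/2) ≈ -1.1903 (local minimum); x = pi - atan(5/2) ≈ 1.9513 (local maximum)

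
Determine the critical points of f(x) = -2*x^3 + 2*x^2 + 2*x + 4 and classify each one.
f'(x) = -6*x^2 + 4*x + 2

Solve f'(x) = 0:
  Factor: -6*x^2 + 4*x + 2 = -2*(x - 1)*(3*x + 1) = 0.
  ⇒ x = -1/3, 1

f''(x) = 4 - 12*x
Second-derivative test at each critical point:
  f''(-1/3) = 8 > 0 → local minimum
  f''(1) = -8 < 0 → local maximum

Critical points: x = -1/3 (local minimum); x = 1 (local maximum)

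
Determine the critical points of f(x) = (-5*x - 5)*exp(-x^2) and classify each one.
f'(x) = 5*(2*x*(x + 1) - 1)*exp(-x^2)

Solve f'(x) = 0:
  f'(x) = (10*x^2 + 10*x - 5)·exp(-x^2) and exp(-x^2) > 0 for every x, so f'(x) = 0 ⇔ 10*x^2 + 10*x - 5 = 0.
  Factor: 10*x^2 + 10*x - 5 = 5*(2*x^2 + 2*x - 1); 2*x^2 + 2*x - 1 = 0 has no rational roots; quadratic formula: x = (-2 ± √12)/4.
  ⇒ x = -sqrt(3)/2 - 1/2 ≈ -1.3660, -1/2 + sqrt(3)/2 ≈ 0.3660

f''(x) = 10*(-2*x^2*(x + 1) + 3*x + 1)*exp(-x^2)
Second-derivative test at each critical point:
  f''(-1.3660) = -2.6801 < 0 → local maximum
  f''(0.3660) = 15.1487 > 0 → local minimum

Critical points: x = -sqrt(3)/2 - 1/2 ≈ -1.3660 (local maximum); x = -1/2 + sqrt(3)/2 ≈ 0.3660 (local minimum)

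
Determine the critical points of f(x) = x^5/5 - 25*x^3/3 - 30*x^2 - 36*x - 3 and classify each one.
f'(x) = x^4 - 25*x^2 - 60*x - 36

Solve f'(x) = 0:
  Factor: x^4 - 25*x^2 - 60*x - 36 = (x - 6)*(x + 1)*(x + 2)*(x + 3) = 0.
  ⇒ x = -3, -2, -1, 6

f''(x) = 4*x^3 - 50*x - 60
Second-derivative test at each critical point:
  f''(-3) = -18 < 0 → local maximum
  f''(-2) = 8 > 0 → local minimum
  f''(-1) = -14 < 0 → local maximum
  f''(6) = 504 > 0 → local minimum

Critical points: x = -3 (local maximum); x = -2 (local minimum); x = -1 (local maximum); x = 6 (local minimum)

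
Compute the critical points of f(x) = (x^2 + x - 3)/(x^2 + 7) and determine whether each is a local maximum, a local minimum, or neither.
f'(x) = (-x^2 + 20*x + 7)/(x^4 + 14*x^2 + 49)

Solve f'(x) = 0:
  f'(x) = -(x^2 - 20*x - 7)/(x^2 + 7)^2; the denominator is positive wherever f is defined, so f'(x) = 0 ⇔ -x^2 + 20*x + 7 = 0.
  x^2 - 20*x - 7 = 0 has no rational roots; quadratic formula: x = (20 ± √428)/2.
  ⇒ x = 10 - sqrt(107) ≈ -0.3441, 10 + sqrt(107) ≈ 20.3441

f''(x) = 2*(x^3 - 30*x^2 - 21*x + 70)/(x^6 + 21*x^4 + 147*x^2 + 343)
Second-derivative test at each critical point:
  f''(-0.3441) = 0.4083 > 0 → local minimum
  f''(20.3441) = -1.168e-04 < 0 → local maximum

Critical points: x = 10 - sqrt(107) ≈ -0.3441 (local minimum); x = 10 + sqrt(107) ≈ 20.3441 (local maximum)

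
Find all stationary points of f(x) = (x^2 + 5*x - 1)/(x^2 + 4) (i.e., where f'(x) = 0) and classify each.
f'(x) = 5*(-x^2 + 2*x + 4)/(x^4 + 8*x^2 + 16)

Solve f'(x) = 0:
  f'(x) = -5*(x^2 - 2*x - 4)/(x^2 + 4)^2; the denominator is positive wherever f is defined, so f'(x) = 0 ⇔ -5*x^2 + 10*x + 20 = 0.
  Factor: -5*x^2 + 10*x + 20 = -5*(x^2 - 2*x - 4); x^2 - 2*x - 4 = 0 has no rational roots; quadratic formula: x = (2 ± √20)/2.
  ⇒ x = 1 - sqrt(5) ≈ -1.2361, 1 + sqrt(5) ≈ 3.2361

f''(x) = 10*(x^3 - 3*x^2 - 12*x + 4)/(x^6 + 12*x^4 + 48*x^2 + 64)
Second-derivative test at each critical point:
  f''(-1.2361) = 0.7318 > 0 → local minimum
  f''(3.2361) = -0.1068 < 0 → local maximum

Critical points: x = 1 - sqrt(5) ≈ -1.2361 (local minimum); x = 1 + sqrt(5) ≈ 3.2361 (local maximum)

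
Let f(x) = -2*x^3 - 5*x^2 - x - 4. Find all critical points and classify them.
f'(x) = -6*x^2 - 10*x - 1

Solve f'(x) = 0:
  6*x^2 + 10*x + 1 = 0 has no rational roots; quadratic formula: x = (-10 ± √76)/12.
  ⇒ x = -5/6 - sqrt(19)/6 ≈ -1.5598, -5/6 + sqrt(19)/6 ≈ -0.1069

f''(x) = -12*x - 10
Second-derivative test at each critical point:
  f''(-1.5598) = 8.7178 > 0 → local minimum
  f''(-0.1069) = -8.7178 < 0 → local maximum

Critical points: x = -5/6 - sqrt(19)/6 ≈ -1.5598 (local minimum); x = -5/6 + sqrt(19)/6 ≈ -0.1069 (local maximum)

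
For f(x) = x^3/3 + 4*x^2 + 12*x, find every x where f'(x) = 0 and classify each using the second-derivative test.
f'(x) = x^2 + 8*x + 12

Solve f'(x) = 0:
  Factor: x^2 + 8*x + 12 = (x + 2)*(x + 6) = 0.
  ⇒ x = -6, -2

f''(x) = 2*x + 8
Second-derivative test at each critical point:
  f''(-6) = -4 < 0 → local maximum
  f''(-2) = 4 > 0 → local minimum

Critical points: x = -6 (local maximum); x = -2 (local minimum)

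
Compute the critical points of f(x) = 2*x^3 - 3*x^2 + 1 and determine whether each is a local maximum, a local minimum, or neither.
f'(x) = 6*x*(x - 1)

Solve f'(x) = 0:
  Factor: 6*x^2 - 6*x = 6*x*(x - 1) = 0.
  ⇒ x = 0, 1

f''(x) = 12*x - 6
Second-derivative test at each critical point:
  f''(0) = -6 < 0 → local maximum
  f''(1) = 6 > 0 → local minimum

Critical points: x = 0 (local maximum); x = 1 (local minimum)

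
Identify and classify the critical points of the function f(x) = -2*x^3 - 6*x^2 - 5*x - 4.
f'(x) = -6*x^2 - 12*x - 5

Solve f'(x) = 0:
  6*x^2 + 12*x + 5 = 0 has no rational roots; quadratic formula: x = (-12 ± √24)/12.
  ⇒ x = -1 - sqrt(6)/6 ≈ -1.4082, -1 + sqrt(6)/6 ≈ -0.5918

f''(x) = -12*x - 12
Second-derivative test at each critical point:
  f''(-1.4082) = 4.8990 > 0 → local minimum
  f''(-0.5918) = -4.8990 < 0 → local maximum

Critical points: x = -1 - sqrt(6)/6 ≈ -1.4082 (local minimum); x = -1 + sqrt(6)/6 ≈ -0.5918 (local maximum)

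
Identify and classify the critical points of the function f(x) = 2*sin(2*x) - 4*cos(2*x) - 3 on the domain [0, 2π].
f'(x) = 8*sin(2*x) + 4*cos(2*x)

Solve f'(x) = 0 on [0, 2π]:
  f'(x) = 0 ⇔ 2*cos(2*x) = -4*sin(2*x) ⇔ tan(2*x) = -1/2, i.e. 2*x = arctan(-1/2) + nπ; keep the solutions lying in [0, 2π].
  ⇒ x = -atan(1/2)/2 + pi/2 ≈ 1.3390, pi - atan(1/2)/2 ≈ 2.9098, -atan(1/2)/2 + 3*pi/2 ≈ 4.4806, -atan(1/2)/2 + 2*pi ≈ 6.0514

f''(x) = -8*sin(2*x) + 16*cos(2*x)
Second-derivative test at each critical point:
  f''(1.3390) = -17.8885 < 0 → local maximum
  f''(2.9098) = 17.8885 > 0 → local minimum
  f''(4.4806) = -17.8885 < 0 → local maximum
  f''(6.0514) = 17.8885 > 0 → local minimum

Critical points: x = -atan(1/2)/2 + pi/2 ≈ 1.3390 (local maximum); x = pi - atan(1/2)/2 ≈ 2.9098 (local minimum); x = -atan(1/2)/2 + 3*pi/2 ≈ 4.4806 (local maximum); x = -atan(1/2)/2 + 2*pi ≈ 6.0514 (local minimum)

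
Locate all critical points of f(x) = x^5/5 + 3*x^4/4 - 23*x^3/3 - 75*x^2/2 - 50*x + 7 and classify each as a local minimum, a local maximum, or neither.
f'(x) = x^4 + 3*x^3 - 23*x^2 - 75*x - 50

Solve f'(x) = 0:
  Factor: x^4 + 3*x^3 - 23*x^2 - 75*x - 50 = (x - 5)*(x + 1)*(x + 2)*(x + 5) = 0.
  ⇒ x = -5, -2, -1, 5

f''(x) = 4*x^3 + 9*x^2 - 46*x - 75
Second-derivative test at each critical point:
  f''(-5) = -120 < 0 → local maximum
  f''(-2) = 21 > 0 → local minimum
  f''(-1) = -24 < 0 → local maximum
  f''(5) = 420 > 0 → local minimum

Critical points: x = -5 (local maximum); x = -2 (local minimum); x = -1 (local maximum); x = 5 (local minimum)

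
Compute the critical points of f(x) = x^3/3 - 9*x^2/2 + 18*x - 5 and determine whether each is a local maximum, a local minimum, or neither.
f'(x) = x^2 - 9*x + 18

Solve f'(x) = 0:
  Factor: x^2 - 9*x + 18 = (x - 6)*(x - 3) = 0.
  ⇒ x = 3, 6

f''(x) = 2*x - 9
Second-derivative test at each critical point:
  f''(3) = -3 < 0 → local maximum
  f''(6) = 3 > 0 → local minimum

Critical points: x = 3 (local maximum); x = 6 (local minimum)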